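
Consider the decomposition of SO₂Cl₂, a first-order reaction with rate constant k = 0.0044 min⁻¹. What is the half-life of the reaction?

157.5 min

Step 1: For a first-order reaction, t₁/₂ = ln(2)/k
Step 2: t₁/₂ = ln(2)/0.0044
Step 3: t₁/₂ = 0.6931/0.0044 = 157.5 min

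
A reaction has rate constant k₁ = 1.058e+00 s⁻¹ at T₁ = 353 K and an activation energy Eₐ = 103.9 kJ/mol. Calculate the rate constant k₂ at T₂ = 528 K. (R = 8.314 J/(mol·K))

1.319e+05 s⁻¹

Step 1: Use the two-temperature Arrhenius form: ln(k₂/k₁) = -Eₐ/R × (1/T₂ - 1/T₁)
Step 2: Convert Eₐ to J/mol: 103.9 kJ/mol = 103900 J/mol
Step 3: 1/T₂ - 1/T₁ = 1/528 - 1/353 = -9.389218e-04 K⁻¹
Step 4: ln(k₂/k₁) = -103900/8.314 × -9.389218e-04 = 11.73370
Step 5: k₂ = k₁ × exp(11.73370) = 1.058e+00 × 1.24704e+05 = 1.319e+05 s⁻¹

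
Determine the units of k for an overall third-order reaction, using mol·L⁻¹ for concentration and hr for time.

(mol·L⁻¹)⁻²·hr⁻¹

Step 1: For overall order n, rate = k × (concentration)^n.
Step 2: Rate has units mol·L⁻¹·hr⁻¹; concentration term has units (mol·L⁻¹)^3.
Step 3: k = rate / (concentration)^n, so units of k = (mol·L⁻¹)^(1-3)·hr⁻¹ = (mol·L⁻¹)⁻²·hr⁻¹.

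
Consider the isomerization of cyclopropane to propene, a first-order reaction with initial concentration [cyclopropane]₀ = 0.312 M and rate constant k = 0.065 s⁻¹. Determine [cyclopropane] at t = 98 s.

0.0005342 M

Step 1: For a first-order reaction: [cyclopropane] = [cyclopropane]₀ × e^(-kt)
Step 2: [cyclopropane] = 0.312 × e^(-0.065 × 98)
Step 3: [cyclopropane] = 0.312 × e^(-6.37)
Step 4: [cyclopropane] = 0.312 × 0.00171216 = 0.0005342 M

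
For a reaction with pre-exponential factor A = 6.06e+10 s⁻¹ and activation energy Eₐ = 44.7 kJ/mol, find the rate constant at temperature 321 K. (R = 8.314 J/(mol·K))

3.22e+03 s⁻¹

Step 1: Use the Arrhenius equation: k = A × exp(-Eₐ/RT)
Step 2: Convert Eₐ to J/mol: 44.7 kJ/mol = 44700 J/mol
Step 3: Calculate the exponent: -Eₐ/(RT) = -44700/(8.314 × 321) = -16.74914
Step 4: k = 6.06e+10 × exp(-16.74914)
Step 5: k = 6.06e+10 × 5.32036e-08 = 3.2241e+03 s⁻¹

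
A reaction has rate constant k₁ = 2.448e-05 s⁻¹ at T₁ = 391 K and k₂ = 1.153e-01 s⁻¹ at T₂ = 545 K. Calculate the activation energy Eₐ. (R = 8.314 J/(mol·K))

97.3 kJ/mol

Step 1: Use the two-temperature Arrhenius form: ln(k₂/k₁) = -Eₐ/R × (1/T₂ - 1/T₁)
Step 2: ln(k₂/k₁) = ln(1.153e-01/2.448e-05) = ln(4709.97) = 8.45744
Step 3: 1/T₂ - 1/T₁ = 1/545 - 1/391 = -7.226824e-04 K⁻¹
Step 4: Eₐ = -R × ln(k₂/k₁) / (1/T₂ - 1/T₁) = -8.314 × 8.45744 / -7.226824e-04
Step 5: Eₐ = 9.7297e+04 J/mol = 97.3 kJ/mol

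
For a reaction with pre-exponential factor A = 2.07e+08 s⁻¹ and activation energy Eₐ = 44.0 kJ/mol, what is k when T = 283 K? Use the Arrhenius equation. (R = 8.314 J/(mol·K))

1.56e+00 s⁻¹

Step 1: Use the Arrhenius equation: k = A × exp(-Eₐ/RT)
Step 2: Convert Eₐ to J/mol: 44.0 kJ/mol = 44000 J/mol
Step 3: Calculate the exponent: -Eₐ/(RT) = -44000/(8.314 × 283) = -18.70063
Step 4: k = 2.07e+08 × exp(-18.70063)
Step 5: k = 2.07e+08 × 7.55822e-09 = 1.5646e+00 s⁻¹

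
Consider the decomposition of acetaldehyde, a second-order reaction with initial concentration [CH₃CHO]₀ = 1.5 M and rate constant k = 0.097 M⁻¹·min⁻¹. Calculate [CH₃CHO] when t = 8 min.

0.6932 M

Step 1: For a second-order reaction: 1/[CH₃CHO] = 1/[CH₃CHO]₀ + kt
Step 2: 1/[CH₃CHO] = 1/1.5 + 0.097 × 8
Step 3: 1/[CH₃CHO] = 0.6667 + 0.776 = 1.443
Step 4: [CH₃CHO] = 1/1.443 = 0.6932 M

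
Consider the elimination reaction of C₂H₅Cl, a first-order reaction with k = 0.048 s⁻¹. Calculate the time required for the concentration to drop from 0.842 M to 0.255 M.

24.89 s

Step 1: For first-order: t = ln([C₂H₅Cl]₀/[C₂H₅Cl])/k
Step 2: t = ln(0.842/0.255)/0.048
Step 3: t = ln(3.302)/0.048
Step 4: t = 1.195/0.048 = 24.89 s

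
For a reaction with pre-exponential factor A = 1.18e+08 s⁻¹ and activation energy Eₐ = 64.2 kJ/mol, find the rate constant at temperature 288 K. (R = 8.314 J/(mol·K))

2.68e-04 s⁻¹

Step 1: Use the Arrhenius equation: k = A × exp(-Eₐ/RT)
Step 2: Convert Eₐ to J/mol: 64.2 kJ/mol = 64200 J/mol
Step 3: Calculate the exponent: -Eₐ/(RT) = -64200/(8.314 × 288) = -26.81220
Step 4: k = 1.18e+08 × exp(-26.81220)
Step 5: k = 1.18e+08 × 2.26782e-12 = 2.6760e-04 s⁻¹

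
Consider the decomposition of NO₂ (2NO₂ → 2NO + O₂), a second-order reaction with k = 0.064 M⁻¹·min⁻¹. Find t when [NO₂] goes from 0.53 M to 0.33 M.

17.87 min

Step 1: For second-order: t = (1/[NO₂] - 1/[NO₂]₀)/k
Step 2: t = (1/0.33 - 1/0.53)/0.064
Step 3: t = (3.03 - 1.887)/0.064
Step 4: t = 1.144/0.064 = 17.87 min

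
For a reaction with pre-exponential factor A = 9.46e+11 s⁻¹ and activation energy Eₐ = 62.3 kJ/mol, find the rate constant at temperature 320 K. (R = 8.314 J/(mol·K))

6.40e+01 s⁻¹

Step 1: Use the Arrhenius equation: k = A × exp(-Eₐ/RT)
Step 2: Convert Eₐ to J/mol: 62.3 kJ/mol = 62300 J/mol
Step 3: Calculate the exponent: -Eₐ/(RT) = -62300/(8.314 × 320) = -23.41683
Step 4: k = 9.46e+11 × exp(-23.41683)
Step 5: k = 9.46e+11 × 6.76394e-11 = 6.3987e+01 s⁻¹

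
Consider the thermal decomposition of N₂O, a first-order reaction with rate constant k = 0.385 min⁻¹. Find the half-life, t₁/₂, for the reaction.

1.8 min

Step 1: For a first-order reaction, t₁/₂ = ln(2)/k
Step 2: t₁/₂ = ln(2)/0.385
Step 3: t₁/₂ = 0.6931/0.385 = 1.8 min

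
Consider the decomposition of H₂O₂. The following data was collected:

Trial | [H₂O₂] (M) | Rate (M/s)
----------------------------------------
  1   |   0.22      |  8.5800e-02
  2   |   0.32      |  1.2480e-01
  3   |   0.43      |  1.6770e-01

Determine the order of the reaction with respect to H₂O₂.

first order (1)

Step 1: Compare trials to find order n where rate₂/rate₁ = ([H₂O₂]₂/[H₂O₂]₁)^n
Step 2: rate₂/rate₁ = 1.2480e-01/8.5800e-02 = 1.455
Step 3: [H₂O₂]₂/[H₂O₂]₁ = 0.32/0.22 = 1.455
Step 4: n = ln(1.455)/ln(1.455) = 1.00 ≈ 1
Step 5: The reaction is first order in H₂O₂.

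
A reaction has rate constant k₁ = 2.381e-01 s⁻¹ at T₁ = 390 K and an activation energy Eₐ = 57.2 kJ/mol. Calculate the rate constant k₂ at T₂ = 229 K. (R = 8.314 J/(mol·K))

9.781e-07 s⁻¹

Step 1: Use the two-temperature Arrhenius form: ln(k₂/k₁) = -Eₐ/R × (1/T₂ - 1/T₁)
Step 2: Convert Eₐ to J/mol: 57.2 kJ/mol = 57200 J/mol
Step 3: 1/T₂ - 1/T₁ = 1/229 - 1/390 = 1.802710e-03 K⁻¹
Step 4: ln(k₂/k₁) = -57200/8.314 × 1.802710e-03 = -12.40258
Step 5: k₂ = k₁ × exp(-12.40258) = 2.381e-01 × 4.10798e-06 = 9.781e-07 s⁻¹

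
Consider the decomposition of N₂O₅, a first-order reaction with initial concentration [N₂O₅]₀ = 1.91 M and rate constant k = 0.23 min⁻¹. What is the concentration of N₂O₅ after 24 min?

0.007651 M

Step 1: For a first-order reaction: [N₂O₅] = [N₂O₅]₀ × e^(-kt)
Step 2: [N₂O₅] = 1.91 × e^(-0.23 × 24)
Step 3: [N₂O₅] = 1.91 × e^(-5.52)
Step 4: [N₂O₅] = 1.91 × 0.00400585 = 0.007651 M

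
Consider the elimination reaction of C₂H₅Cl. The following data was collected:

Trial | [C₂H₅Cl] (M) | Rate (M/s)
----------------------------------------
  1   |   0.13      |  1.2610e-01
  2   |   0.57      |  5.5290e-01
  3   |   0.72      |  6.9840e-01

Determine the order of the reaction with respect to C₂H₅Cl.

first order (1)

Step 1: Compare trials to find order n where rate₂/rate₁ = ([C₂H₅Cl]₂/[C₂H₅Cl]₁)^n
Step 2: rate₂/rate₁ = 5.5290e-01/1.2610e-01 = 4.385
Step 3: [C₂H₅Cl]₂/[C₂H₅Cl]₁ = 0.57/0.13 = 4.385
Step 4: n = ln(4.385)/ln(4.385) = 1.00 ≈ 1
Step 5: The reaction is first order in C₂H₅Cl.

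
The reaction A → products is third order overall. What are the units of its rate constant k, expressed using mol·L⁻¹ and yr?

(mol·L⁻¹)⁻²·yr⁻¹

Step 1: For overall order n, rate = k × (concentration)^n.
Step 2: Rate has units mol·L⁻¹·yr⁻¹; concentration term has units (mol·L⁻¹)^3.
Step 3: k = rate / (concentration)^n, so units of k = (mol·L⁻¹)^(1-3)·yr⁻¹ = (mol·L⁻¹)⁻²·yr⁻¹.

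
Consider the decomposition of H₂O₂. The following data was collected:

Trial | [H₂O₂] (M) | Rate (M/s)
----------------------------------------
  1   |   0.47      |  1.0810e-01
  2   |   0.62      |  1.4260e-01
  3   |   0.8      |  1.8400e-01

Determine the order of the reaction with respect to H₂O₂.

first order (1)

Step 1: Compare trials to find order n where rate₂/rate₁ = ([H₂O₂]₂/[H₂O₂]₁)^n
Step 2: rate₂/rate₁ = 1.4260e-01/1.0810e-01 = 1.319
Step 3: [H₂O₂]₂/[H₂O₂]₁ = 0.62/0.47 = 1.319
Step 4: n = ln(1.319)/ln(1.319) = 1.00 ≈ 1
Step 5: The reaction is first order in H₂O₂.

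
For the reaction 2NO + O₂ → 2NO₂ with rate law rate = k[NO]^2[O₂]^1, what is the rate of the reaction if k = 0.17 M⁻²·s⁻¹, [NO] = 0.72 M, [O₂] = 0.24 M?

0.02115 M/s

Step 1: The rate law is rate = k[NO]^2[O₂]^1
Step 2: Substitute: rate = 0.17 × (0.72)^2 × (0.24)^1
Step 3: rate = 0.17 × 0.5184 × 0.24 = 0.0211507 M/s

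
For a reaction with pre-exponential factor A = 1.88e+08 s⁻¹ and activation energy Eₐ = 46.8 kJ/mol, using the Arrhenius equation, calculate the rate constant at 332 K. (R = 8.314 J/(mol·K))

8.14e+00 s⁻¹

Step 1: Use the Arrhenius equation: k = A × exp(-Eₐ/RT)
Step 2: Convert Eₐ to J/mol: 46.8 kJ/mol = 46800 J/mol
Step 3: Calculate the exponent: -Eₐ/(RT) = -46800/(8.314 × 332) = -16.95500
Step 4: k = 1.88e+08 × exp(-16.95500)
Step 5: k = 1.88e+08 × 4.33049e-08 = 8.1413e+00 s⁻¹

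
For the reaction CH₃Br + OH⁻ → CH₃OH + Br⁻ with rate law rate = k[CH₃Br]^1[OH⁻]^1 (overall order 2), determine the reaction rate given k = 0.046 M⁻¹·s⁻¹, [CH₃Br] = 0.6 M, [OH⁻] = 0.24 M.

0.006624 M/s

Step 1: The rate law is rate = k[CH₃Br]^1[OH⁻]^1, overall order = 1+1 = 2
Step 2: Substitute values: rate = 0.046 × (0.6)^1 × (0.24)^1
Step 3: rate = 0.046 × 0.6 × 0.24 = 0.006624 M/s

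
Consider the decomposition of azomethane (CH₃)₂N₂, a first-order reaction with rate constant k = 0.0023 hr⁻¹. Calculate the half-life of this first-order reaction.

301.4 hr

Step 1: For a first-order reaction, t₁/₂ = ln(2)/k
Step 2: t₁/₂ = ln(2)/0.0023
Step 3: t₁/₂ = 0.6931/0.0023 = 301.4 hr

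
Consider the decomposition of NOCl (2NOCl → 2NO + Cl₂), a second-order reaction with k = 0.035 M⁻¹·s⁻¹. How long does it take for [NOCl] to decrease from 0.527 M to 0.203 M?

86.53 s

Step 1: For second-order: t = (1/[NOCl] - 1/[NOCl]₀)/k
Step 2: t = (1/0.203 - 1/0.527)/0.035
Step 3: t = (4.926 - 1.898)/0.035
Step 4: t = 3.029/0.035 = 86.53 s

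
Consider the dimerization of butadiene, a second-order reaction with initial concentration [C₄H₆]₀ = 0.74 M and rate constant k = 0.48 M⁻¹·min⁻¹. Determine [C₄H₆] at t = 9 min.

0.1763 M

Step 1: For a second-order reaction: 1/[C₄H₆] = 1/[C₄H₆]₀ + kt
Step 2: 1/[C₄H₆] = 1/0.74 + 0.48 × 9
Step 3: 1/[C₄H₆] = 1.351 + 4.32 = 5.671
Step 4: [C₄H₆] = 1/5.671 = 0.1763 M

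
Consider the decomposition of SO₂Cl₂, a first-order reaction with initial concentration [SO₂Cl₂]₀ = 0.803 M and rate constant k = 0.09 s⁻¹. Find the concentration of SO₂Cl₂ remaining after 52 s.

0.007451 M

Step 1: For a first-order reaction: [SO₂Cl₂] = [SO₂Cl₂]₀ × e^(-kt)
Step 2: [SO₂Cl₂] = 0.803 × e^(-0.09 × 52)
Step 3: [SO₂Cl₂] = 0.803 × e^(-4.68)
Step 4: [SO₂Cl₂] = 0.803 × 0.00927901 = 0.007451 M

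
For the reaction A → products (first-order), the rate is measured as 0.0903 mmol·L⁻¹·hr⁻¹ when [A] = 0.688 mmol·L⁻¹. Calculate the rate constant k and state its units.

0.1313 hr⁻¹

Step 1: rate = k[A]^1, so k = rate / [A]^1.
Step 2: k = 0.0903 / (0.688)^1 = 0.0903 / 0.688.
Step 3: k = 0.1313 hr⁻¹.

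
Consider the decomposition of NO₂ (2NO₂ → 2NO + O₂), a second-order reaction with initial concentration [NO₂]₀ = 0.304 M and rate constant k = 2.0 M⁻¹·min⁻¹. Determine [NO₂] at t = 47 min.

0.01028 M

Step 1: For a second-order reaction: 1/[NO₂] = 1/[NO₂]₀ + kt
Step 2: 1/[NO₂] = 1/0.304 + 2.0 × 47
Step 3: 1/[NO₂] = 3.289 + 94 = 97.29
Step 4: [NO₂] = 1/97.29 = 0.01028 M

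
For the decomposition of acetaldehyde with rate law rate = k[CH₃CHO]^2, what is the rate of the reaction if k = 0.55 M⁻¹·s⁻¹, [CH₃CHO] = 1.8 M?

1.782 M/s

Step 1: Identify the rate law: rate = k[CH₃CHO]^2
Step 2: Substitute values: rate = 0.55 × (1.8)^2
Step 3: Calculate: rate = 0.55 × 3.24 = 1.782 M/s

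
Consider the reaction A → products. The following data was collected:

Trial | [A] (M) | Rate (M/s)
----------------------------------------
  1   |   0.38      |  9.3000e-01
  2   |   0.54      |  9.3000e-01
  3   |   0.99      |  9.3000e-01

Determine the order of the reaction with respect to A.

zeroth order (0)

Step 1: Compare trials - when concentration changes, rate stays constant.
Step 2: rate₂/rate₁ = 9.3000e-01/9.3000e-01 = 1
Step 3: [A]₂/[A]₁ = 0.54/0.38 = 1.421
Step 4: Since rate ratio ≈ (conc ratio)^0, the reaction is zeroth order.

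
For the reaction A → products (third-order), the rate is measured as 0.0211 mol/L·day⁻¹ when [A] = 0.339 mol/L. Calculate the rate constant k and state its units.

0.5416 (mol/L)⁻²·day⁻¹

Step 1: rate = k[A]^3, so k = rate / [A]^3.
Step 2: k = 0.0211 / (0.339)^3 = 0.0211 / 0.03896.
Step 3: k = 0.5416 (mol/L)⁻²·day⁻¹.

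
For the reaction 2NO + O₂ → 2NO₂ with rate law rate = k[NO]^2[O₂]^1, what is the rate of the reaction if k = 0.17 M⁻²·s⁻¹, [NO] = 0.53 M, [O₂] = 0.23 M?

0.01098 M/s

Step 1: The rate law is rate = k[NO]^2[O₂]^1
Step 2: Substitute: rate = 0.17 × (0.53)^2 × (0.23)^1
Step 3: rate = 0.17 × 0.2809 × 0.23 = 0.0109832 M/s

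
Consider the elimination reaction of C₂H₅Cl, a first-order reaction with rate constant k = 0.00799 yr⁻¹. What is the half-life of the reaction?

86.75 yr

Step 1: For a first-order reaction, t₁/₂ = ln(2)/k
Step 2: t₁/₂ = ln(2)/0.00799
Step 3: t₁/₂ = 0.6931/0.00799 = 86.75 yr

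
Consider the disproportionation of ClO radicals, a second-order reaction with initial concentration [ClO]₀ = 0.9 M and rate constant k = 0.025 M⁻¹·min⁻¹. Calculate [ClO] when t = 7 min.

0.7775 M

Step 1: For a second-order reaction: 1/[ClO] = 1/[ClO]₀ + kt
Step 2: 1/[ClO] = 1/0.9 + 0.025 × 7
Step 3: 1/[ClO] = 1.111 + 0.175 = 1.286
Step 4: [ClO] = 1/1.286 = 0.7775 M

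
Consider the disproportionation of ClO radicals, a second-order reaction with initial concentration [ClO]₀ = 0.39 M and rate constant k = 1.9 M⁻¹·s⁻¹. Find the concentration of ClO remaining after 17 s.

0.02868 M

Step 1: For a second-order reaction: 1/[ClO] = 1/[ClO]₀ + kt
Step 2: 1/[ClO] = 1/0.39 + 1.9 × 17
Step 3: 1/[ClO] = 2.564 + 32.3 = 34.86
Step 4: [ClO] = 1/34.86 = 0.02868 M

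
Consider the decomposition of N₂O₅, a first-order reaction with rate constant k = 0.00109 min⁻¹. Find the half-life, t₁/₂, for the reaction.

635.9 min

Step 1: For a first-order reaction, t₁/₂ = ln(2)/k
Step 2: t₁/₂ = ln(2)/0.00109
Step 3: t₁/₂ = 0.6931/0.00109 = 635.9 min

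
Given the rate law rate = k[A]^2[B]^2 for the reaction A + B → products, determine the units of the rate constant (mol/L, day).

(mol/L)⁻³·day⁻¹

Step 1: Overall order = 2 + 2 = 4.
Step 2: rate has units mol/L·day⁻¹; [A]^2[B]^2 has units (mol/L)^4.
Step 3: k = rate/([A]^2[B]^2), so units of k = (mol/L)^(1-4)·day⁻¹ = (mol/L)⁻³·day⁻¹.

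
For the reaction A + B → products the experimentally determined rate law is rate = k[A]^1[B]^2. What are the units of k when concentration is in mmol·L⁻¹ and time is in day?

(mmol·L⁻¹)⁻²·day⁻¹

Step 1: Overall order = 1 + 2 = 3.
Step 2: rate has units mmol·L⁻¹·day⁻¹; [A]^1[B]^2 has units (mmol·L⁻¹)^3.
Step 3: k = rate/([A]^1[B]^2), so units of k = (mmol·L⁻¹)^(1-3)·day⁻¹ = (mmol·L⁻¹)⁻²·day⁻¹.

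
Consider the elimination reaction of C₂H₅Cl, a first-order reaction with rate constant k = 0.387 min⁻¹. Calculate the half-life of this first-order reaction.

1.791 min

Step 1: For a first-order reaction, t₁/₂ = ln(2)/k
Step 2: t₁/₂ = ln(2)/0.387
Step 3: t₁/₂ = 0.6931/0.387 = 1.791 min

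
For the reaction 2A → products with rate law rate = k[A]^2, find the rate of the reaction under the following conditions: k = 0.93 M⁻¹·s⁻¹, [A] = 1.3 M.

1.572 M/s

Step 1: Identify the rate law: rate = k[A]^2
Step 2: Substitute values: rate = 0.93 × (1.3)^2
Step 3: Calculate: rate = 0.93 × 1.69 = 1.5717 M/s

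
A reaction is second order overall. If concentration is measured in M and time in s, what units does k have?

M⁻¹·s⁻¹

Step 1: For overall order n, rate = k × (concentration)^n.
Step 2: Rate has units M·s⁻¹; concentration term has units M^2.
Step 3: k = rate / (concentration)^n, so units of k = M^(1-2)·s⁻¹ = M⁻¹·s⁻¹.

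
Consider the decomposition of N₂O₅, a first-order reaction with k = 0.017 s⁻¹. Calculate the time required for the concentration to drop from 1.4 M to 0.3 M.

90.61 s

Step 1: For first-order: t = ln([N₂O₅]₀/[N₂O₅])/k
Step 2: t = ln(1.4/0.3)/0.017
Step 3: t = ln(4.667)/0.017
Step 4: t = 1.54/0.017 = 90.61 s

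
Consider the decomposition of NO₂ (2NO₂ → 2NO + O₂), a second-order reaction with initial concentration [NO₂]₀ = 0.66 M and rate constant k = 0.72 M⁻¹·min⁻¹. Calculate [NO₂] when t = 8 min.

0.1375 M

Step 1: For a second-order reaction: 1/[NO₂] = 1/[NO₂]₀ + kt
Step 2: 1/[NO₂] = 1/0.66 + 0.72 × 8
Step 3: 1/[NO₂] = 1.515 + 5.76 = 7.275
Step 4: [NO₂] = 1/7.275 = 0.1375 M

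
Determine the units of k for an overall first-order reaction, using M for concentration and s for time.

s⁻¹

Step 1: For overall order n, rate = k × (concentration)^n.
Step 2: Rate has units M·s⁻¹; concentration term has units M^1.
Step 3: k = rate / (concentration)^n, so units of k = M^(1-1)·s⁻¹ = s⁻¹.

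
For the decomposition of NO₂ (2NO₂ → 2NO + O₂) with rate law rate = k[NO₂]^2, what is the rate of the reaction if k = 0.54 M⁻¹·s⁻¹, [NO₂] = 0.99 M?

0.5293 M/s

Step 1: Identify the rate law: rate = k[NO₂]^2
Step 2: Substitute values: rate = 0.54 × (0.99)^2
Step 3: Calculate: rate = 0.54 × 0.9801 = 0.529254 M/s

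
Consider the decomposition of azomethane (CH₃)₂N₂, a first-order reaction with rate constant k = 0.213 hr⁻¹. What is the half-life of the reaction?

3.254 hr

Step 1: For a first-order reaction, t₁/₂ = ln(2)/k
Step 2: t₁/₂ = ln(2)/0.213
Step 3: t₁/₂ = 0.6931/0.213 = 3.254 hr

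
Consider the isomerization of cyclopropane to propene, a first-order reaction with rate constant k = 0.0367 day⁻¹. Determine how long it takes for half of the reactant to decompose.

18.89 day

Step 1: For a first-order reaction, t₁/₂ = ln(2)/k
Step 2: t₁/₂ = ln(2)/0.0367
Step 3: t₁/₂ = 0.6931/0.0367 = 18.89 day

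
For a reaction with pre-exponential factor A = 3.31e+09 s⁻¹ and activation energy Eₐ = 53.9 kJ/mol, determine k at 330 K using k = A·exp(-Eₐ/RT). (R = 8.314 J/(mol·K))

9.72e+00 s⁻¹

Step 1: Use the Arrhenius equation: k = A × exp(-Eₐ/RT)
Step 2: Convert Eₐ to J/mol: 53.9 kJ/mol = 53900 J/mol
Step 3: Calculate the exponent: -Eₐ/(RT) = -53900/(8.314 × 330) = -19.64558
Step 4: k = 3.31e+09 × exp(-19.64558)
Step 5: k = 3.31e+09 × 2.93787e-09 = 9.7243e+00 s⁻¹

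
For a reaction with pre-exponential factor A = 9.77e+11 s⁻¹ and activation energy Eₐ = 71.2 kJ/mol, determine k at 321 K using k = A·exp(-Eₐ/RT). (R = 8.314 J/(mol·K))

2.53e+00 s⁻¹

Step 1: Use the Arrhenius equation: k = A × exp(-Eₐ/RT)
Step 2: Convert Eₐ to J/mol: 71.2 kJ/mol = 71200 J/mol
Step 3: Calculate the exponent: -Eₐ/(RT) = -71200/(8.314 × 321) = -26.67872
Step 4: k = 9.77e+11 × exp(-26.67872)
Step 5: k = 9.77e+11 × 2.59167e-12 = 2.5321e+00 s⁻¹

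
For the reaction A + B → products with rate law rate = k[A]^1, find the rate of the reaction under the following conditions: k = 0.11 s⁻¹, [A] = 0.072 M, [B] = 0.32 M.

0.00792 M/s

Step 1: The rate law is rate = k[A]^1
Step 2: Note that the rate does not depend on [B] (zero order in B).
Step 3: rate = 0.11 × (0.072)^1 = 0.00792 M/s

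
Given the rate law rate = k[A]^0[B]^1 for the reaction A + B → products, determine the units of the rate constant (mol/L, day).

day⁻¹

Step 1: Overall order = 0 + 1 = 1.
Step 2: rate has units mol/L·day⁻¹; [A]^0[B]^1 has units (mol/L)^1.
Step 3: k = rate/([A]^0[B]^1), so units of k = (mol/L)^(1-1)·day⁻¹ = day⁻¹.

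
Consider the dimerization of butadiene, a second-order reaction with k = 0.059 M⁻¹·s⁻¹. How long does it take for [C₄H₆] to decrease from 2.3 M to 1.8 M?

2.047 s

Step 1: For second-order: t = (1/[C₄H₆] - 1/[C₄H₆]₀)/k
Step 2: t = (1/1.8 - 1/2.3)/0.059
Step 3: t = (0.5556 - 0.4348)/0.059
Step 4: t = 0.1208/0.059 = 2.047 s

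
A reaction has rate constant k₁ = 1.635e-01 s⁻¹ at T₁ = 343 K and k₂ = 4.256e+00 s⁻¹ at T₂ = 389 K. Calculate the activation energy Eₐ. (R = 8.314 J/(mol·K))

78.6 kJ/mol

Step 1: Use the two-temperature Arrhenius form: ln(k₂/k₁) = -Eₐ/R × (1/T₂ - 1/T₁)
Step 2: ln(k₂/k₁) = ln(4.256e+00/1.635e-01) = ln(26.0306) = 3.25927
Step 3: 1/T₂ - 1/T₁ = 1/389 - 1/343 = -3.447578e-04 K⁻¹
Step 4: Eₐ = -R × ln(k₂/k₁) / (1/T₂ - 1/T₁) = -8.314 × 3.25927 / -3.447578e-04
Step 5: Eₐ = 7.8599e+04 J/mol = 78.6 kJ/mol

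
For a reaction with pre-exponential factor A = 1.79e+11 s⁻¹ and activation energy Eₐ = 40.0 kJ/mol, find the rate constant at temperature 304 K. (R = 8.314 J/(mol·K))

2.40e+04 s⁻¹

Step 1: Use the Arrhenius equation: k = A × exp(-Eₐ/RT)
Step 2: Convert Eₐ to J/mol: 40.0 kJ/mol = 40000 J/mol
Step 3: Calculate the exponent: -Eₐ/(RT) = -40000/(8.314 × 304) = -15.82619
Step 4: k = 1.79e+11 × exp(-15.82619)
Step 5: k = 1.79e+11 × 1.33898e-07 = 2.3968e+04 s⁻¹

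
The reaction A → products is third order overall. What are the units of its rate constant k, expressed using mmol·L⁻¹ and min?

(mmol·L⁻¹)⁻²·min⁻¹

Step 1: For overall order n, rate = k × (concentration)^n.
Step 2: Rate has units mmol·L⁻¹·min⁻¹; concentration term has units (mmol·L⁻¹)^3.
Step 3: k = rate / (concentration)^n, so units of k = (mmol·L⁻¹)^(1-3)·min⁻¹ = (mmol·L⁻¹)⁻²·min⁻¹.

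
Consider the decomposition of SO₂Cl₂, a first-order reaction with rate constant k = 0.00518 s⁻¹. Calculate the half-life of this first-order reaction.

133.8 s

Step 1: For a first-order reaction, t₁/₂ = ln(2)/k
Step 2: t₁/₂ = ln(2)/0.00518
Step 3: t₁/₂ = 0.6931/0.00518 = 133.8 s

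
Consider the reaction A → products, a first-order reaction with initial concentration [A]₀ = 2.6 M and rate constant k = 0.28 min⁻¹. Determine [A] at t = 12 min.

0.09031 M

Step 1: For a first-order reaction: [A] = [A]₀ × e^(-kt)
Step 2: [A] = 2.6 × e^(-0.28 × 12)
Step 3: [A] = 2.6 × e^(-3.36)
Step 4: [A] = 2.6 × 0.0347353 = 0.09031 M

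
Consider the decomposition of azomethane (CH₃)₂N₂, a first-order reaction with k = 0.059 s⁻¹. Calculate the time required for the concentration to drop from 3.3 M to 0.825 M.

23.5 s

Step 1: For first-order: t = ln([azomethane]₀/[azomethane])/k
Step 2: t = ln(3.3/0.825)/0.059
Step 3: t = ln(4)/0.059
Step 4: t = 1.386/0.059 = 23.5 s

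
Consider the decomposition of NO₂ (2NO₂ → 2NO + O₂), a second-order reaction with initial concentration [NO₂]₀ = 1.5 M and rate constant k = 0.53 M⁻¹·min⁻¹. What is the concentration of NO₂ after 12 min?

0.1423 M

Step 1: For a second-order reaction: 1/[NO₂] = 1/[NO₂]₀ + kt
Step 2: 1/[NO₂] = 1/1.5 + 0.53 × 12
Step 3: 1/[NO₂] = 0.6667 + 6.36 = 7.027
Step 4: [NO₂] = 1/7.027 = 0.1423 M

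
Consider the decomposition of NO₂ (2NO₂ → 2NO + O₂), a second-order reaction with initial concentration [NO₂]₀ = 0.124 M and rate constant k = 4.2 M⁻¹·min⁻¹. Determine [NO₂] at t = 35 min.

0.006449 M

Step 1: For a second-order reaction: 1/[NO₂] = 1/[NO₂]₀ + kt
Step 2: 1/[NO₂] = 1/0.124 + 4.2 × 35
Step 3: 1/[NO₂] = 8.065 + 147 = 155.1
Step 4: [NO₂] = 1/155.1 = 0.006449 M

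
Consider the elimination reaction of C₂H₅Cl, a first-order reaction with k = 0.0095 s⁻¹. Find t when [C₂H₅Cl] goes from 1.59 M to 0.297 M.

176.6 s

Step 1: For first-order: t = ln([C₂H₅Cl]₀/[C₂H₅Cl])/k
Step 2: t = ln(1.59/0.297)/0.0095
Step 3: t = ln(5.354)/0.0095
Step 4: t = 1.678/0.0095 = 176.6 s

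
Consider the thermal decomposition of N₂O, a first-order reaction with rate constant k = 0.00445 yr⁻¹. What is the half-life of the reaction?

155.8 yr

Step 1: For a first-order reaction, t₁/₂ = ln(2)/k
Step 2: t₁/₂ = ln(2)/0.00445
Step 3: t₁/₂ = 0.6931/0.00445 = 155.8 yr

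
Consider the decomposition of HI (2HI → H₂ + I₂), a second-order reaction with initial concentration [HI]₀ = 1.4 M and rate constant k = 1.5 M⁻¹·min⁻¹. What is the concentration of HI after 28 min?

0.02341 M

Step 1: For a second-order reaction: 1/[HI] = 1/[HI]₀ + kt
Step 2: 1/[HI] = 1/1.4 + 1.5 × 28
Step 3: 1/[HI] = 0.7143 + 42 = 42.71
Step 4: [HI] = 1/42.71 = 0.02341 M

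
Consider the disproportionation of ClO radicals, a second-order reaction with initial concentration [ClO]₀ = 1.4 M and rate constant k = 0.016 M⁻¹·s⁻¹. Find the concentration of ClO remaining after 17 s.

1.014 M

Step 1: For a second-order reaction: 1/[ClO] = 1/[ClO]₀ + kt
Step 2: 1/[ClO] = 1/1.4 + 0.016 × 17
Step 3: 1/[ClO] = 0.7143 + 0.272 = 0.9863
Step 4: [ClO] = 1/0.9863 = 1.014 M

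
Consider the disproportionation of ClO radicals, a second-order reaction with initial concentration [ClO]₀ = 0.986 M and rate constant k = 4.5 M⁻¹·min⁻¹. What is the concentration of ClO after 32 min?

0.006896 M

Step 1: For a second-order reaction: 1/[ClO] = 1/[ClO]₀ + kt
Step 2: 1/[ClO] = 1/0.986 + 4.5 × 32
Step 3: 1/[ClO] = 1.014 + 144 = 145
Step 4: [ClO] = 1/145 = 0.006896 M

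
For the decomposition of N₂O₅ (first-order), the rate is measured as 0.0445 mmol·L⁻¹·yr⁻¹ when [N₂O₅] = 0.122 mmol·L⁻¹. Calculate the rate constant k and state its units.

0.3648 yr⁻¹

Step 1: rate = k[N₂O₅]^1, so k = rate / [N₂O₅]^1.
Step 2: k = 0.0445 / (0.122)^1 = 0.0445 / 0.122.
Step 3: k = 0.3648 yr⁻¹.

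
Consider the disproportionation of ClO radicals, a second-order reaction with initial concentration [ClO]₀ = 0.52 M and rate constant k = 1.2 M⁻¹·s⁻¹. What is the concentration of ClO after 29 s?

0.02723 M

Step 1: For a second-order reaction: 1/[ClO] = 1/[ClO]₀ + kt
Step 2: 1/[ClO] = 1/0.52 + 1.2 × 29
Step 3: 1/[ClO] = 1.923 + 34.8 = 36.72
Step 4: [ClO] = 1/36.72 = 0.02723 M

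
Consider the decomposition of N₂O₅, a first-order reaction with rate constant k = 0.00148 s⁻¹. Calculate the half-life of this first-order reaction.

468.3 s

Step 1: For a first-order reaction, t₁/₂ = ln(2)/k
Step 2: t₁/₂ = ln(2)/0.00148
Step 3: t₁/₂ = 0.6931/0.00148 = 468.3 s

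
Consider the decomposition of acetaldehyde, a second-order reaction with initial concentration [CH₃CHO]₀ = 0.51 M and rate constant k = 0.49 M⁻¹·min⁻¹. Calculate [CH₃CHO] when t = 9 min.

0.157 M

Step 1: For a second-order reaction: 1/[CH₃CHO] = 1/[CH₃CHO]₀ + kt
Step 2: 1/[CH₃CHO] = 1/0.51 + 0.49 × 9
Step 3: 1/[CH₃CHO] = 1.961 + 4.41 = 6.371
Step 4: [CH₃CHO] = 1/6.371 = 0.157 M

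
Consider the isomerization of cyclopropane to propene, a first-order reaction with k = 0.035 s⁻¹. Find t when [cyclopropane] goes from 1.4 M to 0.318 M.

42.35 s

Step 1: For first-order: t = ln([cyclopropane]₀/[cyclopropane])/k
Step 2: t = ln(1.4/0.318)/0.035
Step 3: t = ln(4.403)/0.035
Step 4: t = 1.482/0.035 = 42.35 s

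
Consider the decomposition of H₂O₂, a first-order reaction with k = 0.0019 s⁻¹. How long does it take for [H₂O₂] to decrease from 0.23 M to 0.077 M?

575.9 s

Step 1: For first-order: t = ln([H₂O₂]₀/[H₂O₂])/k
Step 2: t = ln(0.23/0.077)/0.0019
Step 3: t = ln(2.987)/0.0019
Step 4: t = 1.094/0.0019 = 575.9 s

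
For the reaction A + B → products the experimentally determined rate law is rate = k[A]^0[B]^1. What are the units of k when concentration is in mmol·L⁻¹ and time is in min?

min⁻¹

Step 1: Overall order = 0 + 1 = 1.
Step 2: rate has units mmol·L⁻¹·min⁻¹; [A]^0[B]^1 has units (mmol·L⁻¹)^1.
Step 3: k = rate/([A]^0[B]^1), so units of k = (mmol·L⁻¹)^(1-1)·min⁻¹ = min⁻¹.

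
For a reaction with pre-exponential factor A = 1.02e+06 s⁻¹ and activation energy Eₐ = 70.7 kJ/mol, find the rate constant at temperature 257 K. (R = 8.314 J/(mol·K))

4.35e-09 s⁻¹

Step 1: Use the Arrhenius equation: k = A × exp(-Eₐ/RT)
Step 2: Convert Eₐ to J/mol: 70.7 kJ/mol = 70700 J/mol
Step 3: Calculate the exponent: -Eₐ/(RT) = -70700/(8.314 × 257) = -33.08844
Step 4: k = 1.02e+06 × exp(-33.08844)
Step 5: k = 1.02e+06 × 4.26455e-15 = 4.3498e-09 s⁻¹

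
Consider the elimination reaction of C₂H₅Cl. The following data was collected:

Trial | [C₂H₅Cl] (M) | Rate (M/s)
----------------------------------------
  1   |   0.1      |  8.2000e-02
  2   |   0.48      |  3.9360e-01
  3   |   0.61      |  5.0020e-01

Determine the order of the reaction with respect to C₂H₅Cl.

first order (1)

Step 1: Compare trials to find order n where rate₂/rate₁ = ([C₂H₅Cl]₂/[C₂H₅Cl]₁)^n
Step 2: rate₂/rate₁ = 3.9360e-01/8.2000e-02 = 4.8
Step 3: [C₂H₅Cl]₂/[C₂H₅Cl]₁ = 0.48/0.1 = 4.8
Step 4: n = ln(4.8)/ln(4.8) = 1.00 ≈ 1
Step 5: The reaction is first order in C₂H₅Cl.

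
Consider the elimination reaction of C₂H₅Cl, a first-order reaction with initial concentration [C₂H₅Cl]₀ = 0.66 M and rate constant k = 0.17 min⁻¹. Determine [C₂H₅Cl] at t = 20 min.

0.02203 M

Step 1: For a first-order reaction: [C₂H₅Cl] = [C₂H₅Cl]₀ × e^(-kt)
Step 2: [C₂H₅Cl] = 0.66 × e^(-0.17 × 20)
Step 3: [C₂H₅Cl] = 0.66 × e^(-3.4)
Step 4: [C₂H₅Cl] = 0.66 × 0.0333733 = 0.02203 M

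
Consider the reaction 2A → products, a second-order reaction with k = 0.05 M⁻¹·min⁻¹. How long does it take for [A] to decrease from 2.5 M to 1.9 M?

2.526 min

Step 1: For second-order: t = (1/[A] - 1/[A]₀)/k
Step 2: t = (1/1.9 - 1/2.5)/0.05
Step 3: t = (0.5263 - 0.4)/0.05
Step 4: t = 0.1263/0.05 = 2.526 min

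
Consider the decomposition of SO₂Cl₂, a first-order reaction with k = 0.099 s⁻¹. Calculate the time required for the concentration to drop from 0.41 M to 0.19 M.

7.769 s

Step 1: For first-order: t = ln([SO₂Cl₂]₀/[SO₂Cl₂])/k
Step 2: t = ln(0.41/0.19)/0.099
Step 3: t = ln(2.158)/0.099
Step 4: t = 0.7691/0.099 = 7.769 s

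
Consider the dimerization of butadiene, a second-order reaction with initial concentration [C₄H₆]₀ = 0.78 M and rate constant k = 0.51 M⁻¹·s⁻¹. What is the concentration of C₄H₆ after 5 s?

0.261 M

Step 1: For a second-order reaction: 1/[C₄H₆] = 1/[C₄H₆]₀ + kt
Step 2: 1/[C₄H₆] = 1/0.78 + 0.51 × 5
Step 3: 1/[C₄H₆] = 1.282 + 2.55 = 3.832
Step 4: [C₄H₆] = 1/3.832 = 0.261 M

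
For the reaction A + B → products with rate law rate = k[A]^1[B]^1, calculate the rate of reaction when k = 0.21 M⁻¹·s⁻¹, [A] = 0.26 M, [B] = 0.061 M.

0.003331 M/s

Step 1: The rate law is rate = k[A]^1[B]^1
Step 2: Substitute: rate = 0.21 × (0.26)^1 × (0.061)^1
Step 3: rate = 0.21 × 0.26 × 0.061 = 0.0033306 M/s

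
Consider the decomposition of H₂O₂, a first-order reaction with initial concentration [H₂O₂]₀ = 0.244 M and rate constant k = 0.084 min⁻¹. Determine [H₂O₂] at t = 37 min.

0.0109 M

Step 1: For a first-order reaction: [H₂O₂] = [H₂O₂]₀ × e^(-kt)
Step 2: [H₂O₂] = 0.244 × e^(-0.084 × 37)
Step 3: [H₂O₂] = 0.244 × e^(-3.108)
Step 4: [H₂O₂] = 0.244 × 0.0446902 = 0.0109 M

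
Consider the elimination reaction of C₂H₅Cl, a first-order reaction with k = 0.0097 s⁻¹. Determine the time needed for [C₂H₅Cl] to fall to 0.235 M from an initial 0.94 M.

142.9 s

Step 1: For first-order: t = ln([C₂H₅Cl]₀/[C₂H₅Cl])/k
Step 2: t = ln(0.94/0.235)/0.0097
Step 3: t = ln(4)/0.0097
Step 4: t = 1.386/0.0097 = 142.9 s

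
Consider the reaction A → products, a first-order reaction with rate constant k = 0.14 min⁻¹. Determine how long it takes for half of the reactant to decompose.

4.951 min

Step 1: For a first-order reaction, t₁/₂ = ln(2)/k
Step 2: t₁/₂ = ln(2)/0.14
Step 3: t₁/₂ = 0.6931/0.14 = 4.951 min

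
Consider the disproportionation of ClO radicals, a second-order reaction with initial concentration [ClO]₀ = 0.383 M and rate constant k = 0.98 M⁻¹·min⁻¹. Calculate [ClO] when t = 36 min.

0.02639 M

Step 1: For a second-order reaction: 1/[ClO] = 1/[ClO]₀ + kt
Step 2: 1/[ClO] = 1/0.383 + 0.98 × 36
Step 3: 1/[ClO] = 2.611 + 35.28 = 37.89
Step 4: [ClO] = 1/37.89 = 0.02639 M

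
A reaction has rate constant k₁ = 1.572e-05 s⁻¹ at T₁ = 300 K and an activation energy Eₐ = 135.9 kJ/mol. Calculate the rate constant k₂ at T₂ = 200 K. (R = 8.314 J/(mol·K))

2.317e-17 s⁻¹

Step 1: Use the two-temperature Arrhenius form: ln(k₂/k₁) = -Eₐ/R × (1/T₂ - 1/T₁)
Step 2: Convert Eₐ to J/mol: 135.9 kJ/mol = 135900 J/mol
Step 3: 1/T₂ - 1/T₁ = 1/200 - 1/300 = 1.666667e-03 K⁻¹
Step 4: ln(k₂/k₁) = -135900/8.314 × 1.666667e-03 = -27.24321
Step 5: k₂ = k₁ × exp(-27.24321) = 1.572e-05 × 1.47375e-12 = 2.317e-17 s⁻¹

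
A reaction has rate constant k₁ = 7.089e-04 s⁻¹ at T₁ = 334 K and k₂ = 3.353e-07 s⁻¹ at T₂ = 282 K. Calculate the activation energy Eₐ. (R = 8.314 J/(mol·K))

115.3 kJ/mol

Step 1: Use the two-temperature Arrhenius form: ln(k₂/k₁) = -Eₐ/R × (1/T₂ - 1/T₁)
Step 2: ln(k₂/k₁) = ln(3.353e-07/7.089e-04) = ln(0.000472986) = -7.65644
Step 3: 1/T₂ - 1/T₁ = 1/282 - 1/334 = 5.520873e-04 K⁻¹
Step 4: Eₐ = -R × ln(k₂/k₁) / (1/T₂ - 1/T₁) = -8.314 × -7.65644 / 5.520873e-04
Step 5: Eₐ = 1.1530e+05 J/mol = 115.3 kJ/mol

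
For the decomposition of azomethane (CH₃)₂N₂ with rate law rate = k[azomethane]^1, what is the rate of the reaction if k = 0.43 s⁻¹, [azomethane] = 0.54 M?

0.2322 M/s

Step 1: Identify the rate law: rate = k[azomethane]^1
Step 2: Substitute values: rate = 0.43 × (0.54)^1
Step 3: Calculate: rate = 0.43 × 0.54 = 0.2322 M/s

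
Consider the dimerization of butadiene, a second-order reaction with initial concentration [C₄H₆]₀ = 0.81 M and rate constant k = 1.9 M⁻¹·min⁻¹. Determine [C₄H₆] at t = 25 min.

0.02052 M

Step 1: For a second-order reaction: 1/[C₄H₆] = 1/[C₄H₆]₀ + kt
Step 2: 1/[C₄H₆] = 1/0.81 + 1.9 × 25
Step 3: 1/[C₄H₆] = 1.235 + 47.5 = 48.73
Step 4: [C₄H₆] = 1/48.73 = 0.02052 M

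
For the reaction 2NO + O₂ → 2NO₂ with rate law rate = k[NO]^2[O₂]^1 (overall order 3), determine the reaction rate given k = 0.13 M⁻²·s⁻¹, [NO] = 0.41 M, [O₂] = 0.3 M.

0.006556 M/s

Step 1: The rate law is rate = k[NO]^2[O₂]^1, overall order = 2+1 = 3
Step 2: Substitute values: rate = 0.13 × (0.41)^2 × (0.3)^1
Step 3: rate = 0.13 × 0.1681 × 0.3 = 0.0065559 M/s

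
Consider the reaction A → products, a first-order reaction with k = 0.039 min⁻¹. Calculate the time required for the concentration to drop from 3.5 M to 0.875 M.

35.55 min

Step 1: For first-order: t = ln([A]₀/[A])/k
Step 2: t = ln(3.5/0.875)/0.039
Step 3: t = ln(4)/0.039
Step 4: t = 1.386/0.039 = 35.55 min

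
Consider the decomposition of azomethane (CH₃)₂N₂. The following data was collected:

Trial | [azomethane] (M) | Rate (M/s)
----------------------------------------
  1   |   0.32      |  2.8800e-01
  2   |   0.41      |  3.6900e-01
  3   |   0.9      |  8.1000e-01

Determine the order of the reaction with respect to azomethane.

first order (1)

Step 1: Compare trials to find order n where rate₂/rate₁ = ([azomethane]₂/[azomethane]₁)^n
Step 2: rate₂/rate₁ = 3.6900e-01/2.8800e-01 = 1.281
Step 3: [azomethane]₂/[azomethane]₁ = 0.41/0.32 = 1.281
Step 4: n = ln(1.281)/ln(1.281) = 1.00 ≈ 1
Step 5: The reaction is first order in azomethane.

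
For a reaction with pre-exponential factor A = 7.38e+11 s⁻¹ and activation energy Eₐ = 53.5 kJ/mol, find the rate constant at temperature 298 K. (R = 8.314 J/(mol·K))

3.09e+02 s⁻¹

Step 1: Use the Arrhenius equation: k = A × exp(-Eₐ/RT)
Step 2: Convert Eₐ to J/mol: 53.5 kJ/mol = 53500 J/mol
Step 3: Calculate the exponent: -Eₐ/(RT) = -53500/(8.314 × 298) = -21.59372
Step 4: k = 7.38e+11 × exp(-21.59372)
Step 5: k = 7.38e+11 × 4.18761e-10 = 3.0905e+02 s⁻¹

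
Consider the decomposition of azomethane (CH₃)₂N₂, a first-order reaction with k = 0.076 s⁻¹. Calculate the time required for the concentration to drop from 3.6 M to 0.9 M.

18.24 s

Step 1: For first-order: t = ln([azomethane]₀/[azomethane])/k
Step 2: t = ln(3.6/0.9)/0.076
Step 3: t = ln(4)/0.076
Step 4: t = 1.386/0.076 = 18.24 s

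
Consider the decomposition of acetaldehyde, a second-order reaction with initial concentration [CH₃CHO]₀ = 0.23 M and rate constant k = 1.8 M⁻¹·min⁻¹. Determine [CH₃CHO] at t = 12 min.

0.03854 M

Step 1: For a second-order reaction: 1/[CH₃CHO] = 1/[CH₃CHO]₀ + kt
Step 2: 1/[CH₃CHO] = 1/0.23 + 1.8 × 12
Step 3: 1/[CH₃CHO] = 4.348 + 21.6 = 25.95
Step 4: [CH₃CHO] = 1/25.95 = 0.03854 M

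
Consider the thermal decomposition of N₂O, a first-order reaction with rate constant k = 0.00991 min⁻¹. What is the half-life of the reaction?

69.94 min

Step 1: For a first-order reaction, t₁/₂ = ln(2)/k
Step 2: t₁/₂ = ln(2)/0.00991
Step 3: t₁/₂ = 0.6931/0.00991 = 69.94 min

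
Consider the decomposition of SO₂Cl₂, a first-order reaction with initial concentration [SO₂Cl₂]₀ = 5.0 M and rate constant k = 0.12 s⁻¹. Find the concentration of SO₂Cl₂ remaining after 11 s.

1.336 M

Step 1: For a first-order reaction: [SO₂Cl₂] = [SO₂Cl₂]₀ × e^(-kt)
Step 2: [SO₂Cl₂] = 5.0 × e^(-0.12 × 11)
Step 3: [SO₂Cl₂] = 5.0 × e^(-1.32)
Step 4: [SO₂Cl₂] = 5.0 × 0.267135 = 1.336 M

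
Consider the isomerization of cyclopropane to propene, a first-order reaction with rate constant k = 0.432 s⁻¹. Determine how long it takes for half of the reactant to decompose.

1.605 s

Step 1: For a first-order reaction, t₁/₂ = ln(2)/k
Step 2: t₁/₂ = ln(2)/0.432
Step 3: t₁/₂ = 0.6931/0.432 = 1.605 s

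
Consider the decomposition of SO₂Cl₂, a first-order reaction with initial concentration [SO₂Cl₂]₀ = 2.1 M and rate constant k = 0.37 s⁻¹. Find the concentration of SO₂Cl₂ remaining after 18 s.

0.00269 M

Step 1: For a first-order reaction: [SO₂Cl₂] = [SO₂Cl₂]₀ × e^(-kt)
Step 2: [SO₂Cl₂] = 2.1 × e^(-0.37 × 18)
Step 3: [SO₂Cl₂] = 2.1 × e^(-6.66)
Step 4: [SO₂Cl₂] = 2.1 × 0.00128115 = 0.00269 M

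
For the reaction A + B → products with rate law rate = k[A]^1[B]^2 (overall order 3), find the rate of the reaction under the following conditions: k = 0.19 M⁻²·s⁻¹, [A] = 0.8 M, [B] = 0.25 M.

0.0095 M/s

Step 1: The rate law is rate = k[A]^1[B]^2, overall order = 1+2 = 3
Step 2: Substitute values: rate = 0.19 × (0.8)^1 × (0.25)^2
Step 3: rate = 0.19 × 0.8 × 0.0625 = 0.0095 M/s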